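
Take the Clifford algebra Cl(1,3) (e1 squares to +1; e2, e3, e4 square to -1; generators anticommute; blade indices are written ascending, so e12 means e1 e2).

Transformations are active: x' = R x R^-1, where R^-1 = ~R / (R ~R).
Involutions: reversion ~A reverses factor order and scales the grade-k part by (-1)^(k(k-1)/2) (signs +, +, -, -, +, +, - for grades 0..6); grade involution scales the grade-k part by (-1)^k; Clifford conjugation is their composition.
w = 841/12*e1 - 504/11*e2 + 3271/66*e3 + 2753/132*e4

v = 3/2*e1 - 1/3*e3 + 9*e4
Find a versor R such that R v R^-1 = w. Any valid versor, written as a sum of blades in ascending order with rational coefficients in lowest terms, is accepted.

Reasoning: v^2 = w^2 = -2839/36 since conjugation preserves the quadratic form; R = v + w = 859/12*e1 - 504/11*e2 + 1083/22*e3 + 3941/132*e4 is then valid when invertible, keeping its own part and reversing (v - w)/2.
Answer: 859/12*e1 - 504/11*e2 + 1083/22*e3 + 3941/132*e4


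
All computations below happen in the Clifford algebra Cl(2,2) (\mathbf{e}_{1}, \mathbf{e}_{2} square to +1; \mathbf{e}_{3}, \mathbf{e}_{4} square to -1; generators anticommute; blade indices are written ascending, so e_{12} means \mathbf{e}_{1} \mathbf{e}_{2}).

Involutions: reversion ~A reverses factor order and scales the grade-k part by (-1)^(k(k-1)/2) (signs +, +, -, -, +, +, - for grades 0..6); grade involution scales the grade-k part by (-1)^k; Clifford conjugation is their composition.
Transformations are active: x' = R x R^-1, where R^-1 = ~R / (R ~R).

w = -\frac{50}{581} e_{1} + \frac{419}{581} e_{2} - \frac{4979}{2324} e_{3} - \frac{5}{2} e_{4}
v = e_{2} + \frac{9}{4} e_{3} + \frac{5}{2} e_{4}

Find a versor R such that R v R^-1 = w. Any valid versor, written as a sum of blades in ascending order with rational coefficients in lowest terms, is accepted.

Equal squares first: v^2 = w^2 = -\frac{165}{16}. Then v + w = -\frac{50}{581} e_{1} + \frac{1000}{581} e_{2} + \frac{125}{1162} e_{3} is a versor taking v to w, provided it is invertible.
Answer: -\frac{50}{581} e_{1} + \frac{1000}{581} e_{2} + \frac{125}{1162} e_{3}


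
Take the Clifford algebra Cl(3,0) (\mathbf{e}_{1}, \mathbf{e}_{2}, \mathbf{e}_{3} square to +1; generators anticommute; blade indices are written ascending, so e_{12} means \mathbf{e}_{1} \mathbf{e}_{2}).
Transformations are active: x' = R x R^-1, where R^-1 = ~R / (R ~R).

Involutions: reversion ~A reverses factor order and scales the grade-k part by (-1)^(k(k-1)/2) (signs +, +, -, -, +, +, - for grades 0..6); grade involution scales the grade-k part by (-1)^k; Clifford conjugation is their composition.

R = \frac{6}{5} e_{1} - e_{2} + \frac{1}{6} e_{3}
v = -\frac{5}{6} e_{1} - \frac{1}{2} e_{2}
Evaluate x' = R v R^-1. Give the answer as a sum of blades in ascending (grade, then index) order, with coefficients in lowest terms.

~R = \frac{6}{5} e_{1} - e_{2} + \frac{1}{6} e_{3}, and R ~R = \frac{2221}{900}, so R^-1 = ~R / (\frac{2221}{900}).
R v = -\frac{1}{2} - \frac{43}{30} e_{12} + \frac{5}{36} e_{13} + \frac{1}{12} e_{23}
Answer: \frac{4625}{13326} e_{1} + \frac{4021}{4442} e_{2} - \frac{150}{2221} e_{3}


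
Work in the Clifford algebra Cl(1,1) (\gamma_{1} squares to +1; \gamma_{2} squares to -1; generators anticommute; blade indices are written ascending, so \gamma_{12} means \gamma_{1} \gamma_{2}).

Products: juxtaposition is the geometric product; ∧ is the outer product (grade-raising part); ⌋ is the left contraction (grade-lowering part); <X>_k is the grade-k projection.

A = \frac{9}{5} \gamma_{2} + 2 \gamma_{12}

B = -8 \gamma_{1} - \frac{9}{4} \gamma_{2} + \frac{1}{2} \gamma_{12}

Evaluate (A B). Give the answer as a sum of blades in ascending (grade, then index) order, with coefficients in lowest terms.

step 1: \frac{101}{20} + \frac{27}{5} \gamma_{1} + 16 \gamma_{2} + \frac{72}{5} \gamma_{12}
Answer: \frac{101}{20} + \frac{27}{5} \gamma_{1} + 16 \gamma_{2} + \frac{72}{5} \gamma_{12}


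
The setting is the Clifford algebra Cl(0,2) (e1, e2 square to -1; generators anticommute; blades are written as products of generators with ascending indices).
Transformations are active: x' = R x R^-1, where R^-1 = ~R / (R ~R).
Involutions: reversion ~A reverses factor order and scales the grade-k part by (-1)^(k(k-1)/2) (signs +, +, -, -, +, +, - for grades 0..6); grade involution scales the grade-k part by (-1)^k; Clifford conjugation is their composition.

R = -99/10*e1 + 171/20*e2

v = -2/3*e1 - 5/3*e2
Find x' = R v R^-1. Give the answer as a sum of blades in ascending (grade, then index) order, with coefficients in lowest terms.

~R = -99/10*e1 + 171/20*e2, and R ~R = -13689/80, so R^-1 = ~R / (-13689/80).
R v = 153/20 + 111/5*e1 e2
Answer: 3934/2535*e1 + 2287/2535*e2


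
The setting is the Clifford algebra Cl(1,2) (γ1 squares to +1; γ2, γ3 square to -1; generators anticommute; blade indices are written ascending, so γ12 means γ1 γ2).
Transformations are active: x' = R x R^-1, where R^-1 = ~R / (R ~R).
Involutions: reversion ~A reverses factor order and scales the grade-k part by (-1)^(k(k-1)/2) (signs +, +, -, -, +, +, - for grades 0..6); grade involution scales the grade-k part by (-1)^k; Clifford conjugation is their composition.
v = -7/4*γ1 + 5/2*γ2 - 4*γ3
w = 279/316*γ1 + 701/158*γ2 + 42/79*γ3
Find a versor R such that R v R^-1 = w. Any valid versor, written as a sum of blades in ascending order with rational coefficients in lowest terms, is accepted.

Construction: equal norms (both -307/16) license R = v + w = -137/158*γ1 + 548/79*γ2 - 274/79*γ3 — nothing changes along that direction, while (v - w)/2 changes sign, so v maps onto w.
Answer: -137/158*γ1 + 548/79*γ2 - 274/79*γ3


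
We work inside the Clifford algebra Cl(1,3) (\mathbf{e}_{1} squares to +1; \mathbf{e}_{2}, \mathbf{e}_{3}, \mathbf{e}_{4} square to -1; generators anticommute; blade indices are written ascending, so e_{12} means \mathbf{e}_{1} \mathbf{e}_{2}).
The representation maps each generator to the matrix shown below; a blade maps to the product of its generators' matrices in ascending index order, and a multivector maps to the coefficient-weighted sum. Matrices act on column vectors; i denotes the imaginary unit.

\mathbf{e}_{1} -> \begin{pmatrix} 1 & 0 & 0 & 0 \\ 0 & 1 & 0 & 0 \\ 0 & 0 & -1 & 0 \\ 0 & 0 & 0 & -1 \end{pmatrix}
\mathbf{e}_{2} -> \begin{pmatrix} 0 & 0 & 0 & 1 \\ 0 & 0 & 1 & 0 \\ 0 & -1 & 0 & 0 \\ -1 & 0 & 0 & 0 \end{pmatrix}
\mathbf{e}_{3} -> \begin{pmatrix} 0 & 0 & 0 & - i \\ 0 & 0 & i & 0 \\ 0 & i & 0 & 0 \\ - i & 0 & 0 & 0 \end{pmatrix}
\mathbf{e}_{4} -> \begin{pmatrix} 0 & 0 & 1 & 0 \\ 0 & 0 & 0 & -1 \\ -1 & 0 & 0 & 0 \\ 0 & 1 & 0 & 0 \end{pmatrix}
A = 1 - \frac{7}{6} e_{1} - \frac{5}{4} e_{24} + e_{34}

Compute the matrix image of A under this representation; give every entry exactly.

Bivector images (products of the table entries): rho(e_{24}) = rho(\mathbf{e}_{2})rho(\mathbf{e}_{4}) = \begin{pmatrix} 0 & 1 & 0 & 0 \\ -1 & 0 & 0 & 0 \\ 0 & 0 & 0 & 1 \\ 0 & 0 & -1 & 0 \end{pmatrix}; rho(e_{34}) = rho(\mathbf{e}_{3})rho(\mathbf{e}_{4}) = \begin{pmatrix} 0 & - i & 0 & 0 \\ - i & 0 & 0 & 0 \\ 0 & 0 & 0 & - i \\ 0 & 0 & - i & 0 \end{pmatrix}.
M = (1)*1 + (-\frac{7}{6})*rho(e_{1}) + (-\frac{5}{4})*rho(e_{24}) + (1)*rho(e_{34}), summed entrywise (1 is the identity matrix):
Answer: \begin{pmatrix} - \frac{1}{6} & - \frac{5}{4} - i & 0 & 0 \\ \frac{5}{4} - i & - \frac{1}{6} & 0 & 0 \\ 0 & 0 & \frac{13}{6} & - \frac{5}{4} - i \\ 0 & 0 & \frac{5}{4} - i & \frac{13}{6} \end{pmatrix}


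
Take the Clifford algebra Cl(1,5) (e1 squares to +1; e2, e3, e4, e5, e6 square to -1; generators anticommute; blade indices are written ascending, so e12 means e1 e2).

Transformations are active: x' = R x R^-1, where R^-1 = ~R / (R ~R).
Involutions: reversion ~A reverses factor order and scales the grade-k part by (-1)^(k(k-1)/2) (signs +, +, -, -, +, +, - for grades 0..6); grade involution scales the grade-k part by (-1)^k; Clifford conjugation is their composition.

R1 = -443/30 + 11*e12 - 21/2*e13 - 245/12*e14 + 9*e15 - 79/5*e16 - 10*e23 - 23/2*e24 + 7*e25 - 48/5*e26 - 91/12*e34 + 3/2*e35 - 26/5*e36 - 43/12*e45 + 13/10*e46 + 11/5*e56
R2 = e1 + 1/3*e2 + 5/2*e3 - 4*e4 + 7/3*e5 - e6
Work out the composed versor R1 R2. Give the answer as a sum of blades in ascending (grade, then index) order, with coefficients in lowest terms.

Distribute over the terms of R2 (each basis-blade product reordered to ascending indices, repeated generators contracted through their squares):
R1 (e1) = -443/30*e1 - 11*e2 + 21/2*e3 + 245/12*e4 - 9*e5 + 79/5*e6 - 10*e123 - 23/2*e124 + 7*e125 - 48/5*e126 - 91/12*e134 + 3/2*e135 - 26/5*e136 - 43/12*e145 + 13/10*e146 + 11/5*e156
R1 (1/3*e2) = -11/3*e1 - 443/90*e2 - 10/3*e3 - 23/6*e4 + 7/3*e5 - 16/5*e6 + 7/2*e123 + 245/36*e124 - 3*e125 + 79/15*e126 - 91/36*e234 + 1/2*e235 - 26/15*e236 - 43/36*e245 + 13/30*e246 + 11/15*e256
R1 (5/2*e3) = 105/4*e1 + 25*e2 - 443/12*e3 - 455/24*e4 + 15/4*e5 - 13*e6 + 55/2*e123 + 1225/24*e134 - 45/2*e135 + 79/2*e136 + 115/4*e234 - 35/2*e235 + 24*e236 - 215/24*e345 + 13/4*e346 + 11/2*e356
R1 (-4*e4) = -245/3*e1 - 46*e2 - 91/3*e3 + 886/15*e4 + 43/3*e5 - 26/5*e6 - 44*e124 + 42*e134 + 36*e145 - 316/5*e146 + 40*e234 + 28*e245 - 192/5*e246 + 6*e345 - 104/5*e346 - 44/5*e456
R1 (7/3*e5) = -21*e1 - 49/3*e2 - 7/2*e3 + 301/36*e4 - 3101/90*e5 + 77/15*e6 + 77/3*e125 - 49/2*e135 - 1715/36*e145 + 553/15*e156 - 70/3*e235 - 161/6*e245 + 112/5*e256 - 637/36*e345 + 182/15*e356 - 91/30*e456
R1 (-e6) = -79/5*e1 - 48/5*e2 - 26/5*e3 + 13/10*e4 + 11/5*e5 + 443/30*e6 - 11*e126 + 21/2*e136 + 245/12*e146 - 9*e156 + 10*e236 + 23/2*e246 - 7*e256 + 91/12*e346 - 3/2*e356 + 43/12*e456
Summing the partial products and collecting blades:
Answer: -2213/20*e1 - 5657/90*e2 - 4127/60*e3 + 23887/360*e4 - 3751/180*e5 + 143/10*e6 + 21*e123 - 1753/36*e124 + 89/3*e125 - 46/3*e126 + 2051/24*e134 - 91/2*e135 + 224/5*e136 - 137/9*e145 - 2489/60*e146 + 451/15*e156 + 596/9*e234 - 121/3*e235 + 484/15*e236 - 1/36*e245 - 397/15*e246 + 242/15*e256 - 1487/72*e345 - 299/30*e346 + 242/15*e356 - 33/4*e456


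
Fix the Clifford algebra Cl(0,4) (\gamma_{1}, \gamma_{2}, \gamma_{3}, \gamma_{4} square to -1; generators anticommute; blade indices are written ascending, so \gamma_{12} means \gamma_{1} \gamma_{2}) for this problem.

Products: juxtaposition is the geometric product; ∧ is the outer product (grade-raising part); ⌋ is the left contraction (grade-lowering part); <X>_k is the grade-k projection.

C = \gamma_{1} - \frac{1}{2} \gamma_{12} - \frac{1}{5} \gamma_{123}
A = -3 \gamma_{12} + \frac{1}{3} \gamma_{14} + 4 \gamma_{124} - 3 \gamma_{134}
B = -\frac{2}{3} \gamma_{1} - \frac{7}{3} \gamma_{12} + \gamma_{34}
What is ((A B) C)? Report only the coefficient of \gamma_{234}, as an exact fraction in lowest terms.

step 1: -7 + 3 \gamma_{1} + 2 \gamma_{2} + \frac{82}{9} \gamma_{4} + \frac{1}{3} \gamma_{13} + \frac{31}{9} \gamma_{24} - 2 \gamma_{34} + 4 \gamma_{123} - 7 \gamma_{234} - 3 \gamma_{1234}
step 2: -\frac{19}{5} - 8 \gamma_{1} + \frac{43}{30} \gamma_{2} + \frac{7}{3} \gamma_{3} - \frac{3}{5} \gamma_{4} + \frac{3}{2} \gamma_{12} - \frac{2}{5} \gamma_{13} - \frac{283}{30} \gamma_{14} - \frac{97}{30} \gamma_{23} - \frac{3}{2} \gamma_{34} + \frac{7}{5} \gamma_{123} - \frac{32}{45} \gamma_{124} + \frac{197}{90} \gamma_{134} - 3 \gamma_{234} + \frac{442}{45} \gamma_{1234}
Answer: -3


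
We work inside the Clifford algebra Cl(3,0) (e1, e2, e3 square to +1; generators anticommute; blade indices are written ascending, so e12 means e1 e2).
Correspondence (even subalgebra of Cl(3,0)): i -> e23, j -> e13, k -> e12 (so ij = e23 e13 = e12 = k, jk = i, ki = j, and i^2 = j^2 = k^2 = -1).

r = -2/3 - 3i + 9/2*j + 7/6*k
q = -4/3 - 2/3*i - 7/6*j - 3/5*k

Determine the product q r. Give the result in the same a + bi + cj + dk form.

In blades: q = -4/3 - 3/5*e12 - 7/6*e13 - 2/3*e23, r = -2/3 + 7/6*e12 + 9/2*e13 - 3*e23.
Distribute q over r term by term (generator squares from the signature, products reordered to ascending indices): (-4/3)*r = 8/9 - 14/9*e12 - 6*e13 + 4*e23; (-3/5*e12)*r = 7/10 + 2/5*e12 + 9/5*e13 + 27/10*e23; (-7/6*e13)*r = 21/4 - 7/2*e12 + 7/9*e13 - 49/36*e23; (-2/3*e23)*r = -2 - 3*e12 + 7/9*e13 + 4/9*e23.
Sum: 871/180 - 689/90*e12 - 119/45*e13 + 347/60*e23; translating back through the correspondence:
Answer: 871/180 + 347/60*i - 119/45*j - 689/90*k


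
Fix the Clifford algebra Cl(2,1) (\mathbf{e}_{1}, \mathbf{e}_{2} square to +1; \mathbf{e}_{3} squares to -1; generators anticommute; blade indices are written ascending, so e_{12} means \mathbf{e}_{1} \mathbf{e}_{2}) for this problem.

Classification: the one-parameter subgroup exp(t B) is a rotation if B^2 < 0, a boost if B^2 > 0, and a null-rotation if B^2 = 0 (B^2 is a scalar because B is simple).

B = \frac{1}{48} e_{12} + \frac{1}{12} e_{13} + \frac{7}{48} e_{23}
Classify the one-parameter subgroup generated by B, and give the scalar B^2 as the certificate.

B^2 term by term: the squares give (\frac{1}{48})^2*(e_{12})^2 + (\frac{1}{12})^2*(e_{13})^2 + (\frac{7}{48})^2*(e_{23})^2 = \frac{1}{2304}*(-1) + \frac{1}{144}*(+1) + \frac{49}{2304}*(+1) = \frac{1}{36} (each basis 2-blade squares to minus the product of its generators' squares); cross terms between blades sharing an index anticommute and cancel. So B^2 = \frac{1}{36}.
Answer: boost, certificate B^2 = \frac{1}{36}. The invariant at work: B^2 = \frac{1}{36} is unchanged by conjugation, hence its sign classifies the subgroup whatever basis B is written in.


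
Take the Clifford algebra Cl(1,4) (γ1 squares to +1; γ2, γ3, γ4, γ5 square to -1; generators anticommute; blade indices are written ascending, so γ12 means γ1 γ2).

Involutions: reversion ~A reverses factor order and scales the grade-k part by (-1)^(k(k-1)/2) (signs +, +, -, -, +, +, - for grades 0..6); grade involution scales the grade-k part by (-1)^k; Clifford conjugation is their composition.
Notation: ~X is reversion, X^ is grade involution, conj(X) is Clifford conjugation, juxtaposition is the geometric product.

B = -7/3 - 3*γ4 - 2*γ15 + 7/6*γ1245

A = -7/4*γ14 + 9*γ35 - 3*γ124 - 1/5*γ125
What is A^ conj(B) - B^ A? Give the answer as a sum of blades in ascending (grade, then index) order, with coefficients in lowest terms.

first term: 21/4*γ1 - 2/5*γ2 + 7/30*γ4 - 7/2*γ5 - 9*γ12 - 18*γ13 + 49/12*γ14 + 49/24*γ25 - 21*γ35 + 7/2*γ45 - 7*γ124 - 7/15*γ125 + 6*γ245 - 27*γ345 + 21/2*γ1234 - 3/5*γ1245
second term: -21/4*γ1 - 2/5*γ2 + 7/30*γ4 - 7/2*γ5 + 9*γ12 - 18*γ13 + 49/12*γ14 + 49/24*γ25 - 21*γ35 + 7/2*γ45 + 7*γ124 + 7/15*γ125 - 6*γ245 - 27*γ345 - 21/2*γ1234 - 3/5*γ1245
Answer: 21/2*γ1 - 18*γ12 - 14*γ124 - 14/15*γ125 + 12*γ245 + 21*γ1234


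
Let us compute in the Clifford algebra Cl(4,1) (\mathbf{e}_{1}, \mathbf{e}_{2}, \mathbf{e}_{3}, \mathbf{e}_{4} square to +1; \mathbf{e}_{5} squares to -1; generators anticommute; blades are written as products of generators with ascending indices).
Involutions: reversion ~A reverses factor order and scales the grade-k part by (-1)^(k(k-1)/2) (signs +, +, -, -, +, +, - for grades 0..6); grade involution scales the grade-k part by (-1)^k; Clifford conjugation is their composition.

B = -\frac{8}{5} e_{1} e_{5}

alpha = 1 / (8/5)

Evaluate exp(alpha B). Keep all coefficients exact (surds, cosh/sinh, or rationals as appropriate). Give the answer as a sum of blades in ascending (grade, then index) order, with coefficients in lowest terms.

B^2 = (-\frac{8}{5})^2*(e_{1} e_{5})^2 = \frac{64}{25}*(+1) = \frac{64}{25} (a basis 2-blade squares to minus the product of its generators' squares).
B^2 = \frac{64}{25} — a positive square means the series sums to a boost: l = \frac{8}{5}, alpha*l = 1, so exp(alpha B) = cosh(1) + (sinh(1)/(\frac{8}{5}))*B = \cosh{\left(1 \right)} + (\frac{5 \sinh{\left(1 \right)}}{8})*B.
Answer: \cosh{\left(1 \right)} - \sinh{\left(1 \right)} e_{1} e_{5}


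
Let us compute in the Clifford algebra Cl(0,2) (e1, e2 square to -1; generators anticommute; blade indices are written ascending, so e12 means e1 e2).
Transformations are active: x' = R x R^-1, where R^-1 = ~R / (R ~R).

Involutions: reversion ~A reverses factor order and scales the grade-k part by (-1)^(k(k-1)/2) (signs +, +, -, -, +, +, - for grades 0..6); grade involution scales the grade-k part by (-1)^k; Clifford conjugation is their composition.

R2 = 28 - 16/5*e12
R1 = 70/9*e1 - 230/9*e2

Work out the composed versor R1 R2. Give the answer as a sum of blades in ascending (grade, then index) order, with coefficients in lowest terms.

Distribute over the terms of R1 (each basis-blade product reordered to ascending indices, repeated generators contracted through their squares):
(70/9*e1) R2 = 1960/9*e1 + 224/9*e2
(-230/9*e2) R2 = 736/9*e1 - 6440/9*e2
Summing the partial products and collecting blades:
Answer: 2696/9*e1 - 2072/3*e2


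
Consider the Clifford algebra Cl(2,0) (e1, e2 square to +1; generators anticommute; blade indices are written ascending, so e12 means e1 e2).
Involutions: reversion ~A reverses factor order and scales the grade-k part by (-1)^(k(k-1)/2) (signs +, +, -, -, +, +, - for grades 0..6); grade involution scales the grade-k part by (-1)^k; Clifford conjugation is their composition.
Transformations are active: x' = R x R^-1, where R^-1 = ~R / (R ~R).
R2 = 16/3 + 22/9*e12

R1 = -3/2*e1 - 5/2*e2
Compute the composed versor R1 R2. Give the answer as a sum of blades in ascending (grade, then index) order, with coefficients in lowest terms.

Distribute over the terms of R1 (each basis-blade product reordered to ascending indices, repeated generators contracted through their squares):
(-3/2*e1) R2 = -8*e1 - 11/3*e2
(-5/2*e2) R2 = 55/9*e1 - 40/3*e2
Summing the partial products and collecting blades:
Answer: -17/9*e1 - 17*e2


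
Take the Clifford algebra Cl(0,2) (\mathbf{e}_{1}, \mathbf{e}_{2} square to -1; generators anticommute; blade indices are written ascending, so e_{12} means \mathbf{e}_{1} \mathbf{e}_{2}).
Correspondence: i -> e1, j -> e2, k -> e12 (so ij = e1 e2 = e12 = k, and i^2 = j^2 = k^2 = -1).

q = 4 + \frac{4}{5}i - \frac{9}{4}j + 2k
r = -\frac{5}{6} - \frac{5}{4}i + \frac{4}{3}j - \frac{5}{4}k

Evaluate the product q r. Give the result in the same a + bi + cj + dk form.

In blades: q = 4 + \frac{4}{5} e_{1} - \frac{9}{4} e_{2} + 2 e_{12}, r = -\frac{5}{6} - \frac{5}{4} e_{1} + \frac{4}{3} e_{2} - \frac{5}{4} e_{12}.
Distribute q over r term by term (generator squares from the signature, products reordered to ascending indices): (4)*r = -\frac{10}{3} - 5 e_{1} + \frac{16}{3} e_{2} - 5 e_{12}; (\frac{4}{5} e_{1})*r = 1 - \frac{2}{3} e_{1} + e_{2} + \frac{16}{15} e_{12}; (-\frac{9}{4} e_{2})*r = 3 + \frac{45}{16} e_{1} + \frac{15}{8} e_{2} - \frac{45}{16} e_{12}; (2 e_{12})*r = \frac{5}{2} - \frac{8}{3} e_{1} - \frac{5}{2} e_{2} - \frac{5}{3} e_{12}.
Sum: \frac{19}{6} - \frac{265}{48} e_{1} + \frac{137}{24} e_{2} - \frac{673}{80} e_{12}; translating back through the correspondence:
Answer: \frac{19}{6} - \frac{265}{48}i + \frac{137}{24}j - \frac{673}{80}k


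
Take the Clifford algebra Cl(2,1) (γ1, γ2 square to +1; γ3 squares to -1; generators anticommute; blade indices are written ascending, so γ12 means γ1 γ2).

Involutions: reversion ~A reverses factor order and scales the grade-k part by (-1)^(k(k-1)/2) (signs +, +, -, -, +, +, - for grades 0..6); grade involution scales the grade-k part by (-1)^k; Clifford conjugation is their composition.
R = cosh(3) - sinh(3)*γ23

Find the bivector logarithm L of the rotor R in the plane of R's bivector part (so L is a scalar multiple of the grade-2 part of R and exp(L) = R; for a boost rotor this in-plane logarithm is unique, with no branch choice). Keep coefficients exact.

The scalar part of R is cosh(3), which determines |rapidity| via cosh; the sign lives in the bivector part, and pairing them (bivector part over sinh of the rapidity = the plane) gives the unique in-plane L = rapidity * plane.
Concretely: cosh(rapidity) = cosh(3) gives rapidity = ±3, and since rapidity/sinh(rapidity) is even the sign is immaterial: L = (rapidity/sinh(rapidity)) * <R>_2 = (3/sinh(3)) * <R>_2.
Answer: -3*γ23


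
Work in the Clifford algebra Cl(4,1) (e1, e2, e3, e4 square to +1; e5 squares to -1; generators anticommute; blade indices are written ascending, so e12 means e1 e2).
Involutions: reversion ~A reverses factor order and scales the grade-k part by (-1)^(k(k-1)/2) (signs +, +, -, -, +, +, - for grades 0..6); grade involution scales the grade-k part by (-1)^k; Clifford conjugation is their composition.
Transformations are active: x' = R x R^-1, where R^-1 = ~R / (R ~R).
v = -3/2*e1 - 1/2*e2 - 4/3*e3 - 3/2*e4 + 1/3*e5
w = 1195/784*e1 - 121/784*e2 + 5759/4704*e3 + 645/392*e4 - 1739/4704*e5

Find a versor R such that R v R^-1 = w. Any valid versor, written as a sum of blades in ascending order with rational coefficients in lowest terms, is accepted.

A norm check does it: q(v) = q(w) = 77/12, hence R = v + w = 19/784*e1 - 513/784*e2 - 171/1568*e3 + 57/392*e4 - 57/1568*e5 realises the map — parallel part kept, (v - w)/2 negated, v carried to w.
Answer: 19/784*e1 - 513/784*e2 - 171/1568*e3 + 57/392*e4 - 57/1568*e5


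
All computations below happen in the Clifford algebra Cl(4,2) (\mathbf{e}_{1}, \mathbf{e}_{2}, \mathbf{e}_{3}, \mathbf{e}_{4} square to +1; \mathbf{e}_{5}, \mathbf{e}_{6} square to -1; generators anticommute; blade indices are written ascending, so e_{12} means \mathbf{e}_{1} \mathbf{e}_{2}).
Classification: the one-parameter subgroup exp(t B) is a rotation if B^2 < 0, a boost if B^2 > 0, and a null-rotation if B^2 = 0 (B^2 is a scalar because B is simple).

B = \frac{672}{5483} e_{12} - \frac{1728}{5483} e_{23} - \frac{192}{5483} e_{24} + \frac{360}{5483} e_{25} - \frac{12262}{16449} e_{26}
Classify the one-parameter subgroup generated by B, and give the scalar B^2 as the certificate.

B^2 term by term: the squares give (\frac{672}{5483})^2*(e_{12})^2 + (-\frac{1728}{5483})^2*(e_{23})^2 + (-\frac{192}{5483})^2*(e_{24})^2 + (\frac{360}{5483})^2*(e_{25})^2 + (-\frac{12262}{16449})^2*(e_{26})^2 = \frac{451584}{30063289}*(-1) + \frac{2985984}{30063289}*(-1) + \frac{36864}{30063289}*(-1) + \frac{129600}{30063289}*(+1) + \frac{150356644}{270569601}*(+1) = \frac{4}{9} (each basis 2-blade squares to minus the product of its generators' squares); cross terms between blades sharing an index anticommute and cancel. So B^2 = \frac{4}{9}.
Answer: boost, certificate B^2 = \frac{4}{9}. Note: conjugating B changes its blade decomposition but never the scalar B^2 = \frac{4}{9}, whose sign settles the classification.


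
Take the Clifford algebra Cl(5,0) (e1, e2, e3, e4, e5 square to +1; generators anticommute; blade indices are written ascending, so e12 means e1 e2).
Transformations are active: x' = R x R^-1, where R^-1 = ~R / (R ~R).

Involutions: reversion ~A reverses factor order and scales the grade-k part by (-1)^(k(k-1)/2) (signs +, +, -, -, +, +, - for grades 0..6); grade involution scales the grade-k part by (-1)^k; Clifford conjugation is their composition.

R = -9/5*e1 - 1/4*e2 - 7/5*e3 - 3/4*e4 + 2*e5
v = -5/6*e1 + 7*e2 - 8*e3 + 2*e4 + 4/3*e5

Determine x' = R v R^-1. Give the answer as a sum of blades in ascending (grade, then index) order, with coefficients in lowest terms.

~R = -9/5*e1 - 1/4*e2 - 7/5*e3 - 3/4*e4 + 2*e5, and R ~R = 393/40, so R^-1 = ~R / (393/40).
R v = 727/60 - 1537/120*e12 + 397/30*e13 - 169/40*e14 - 11/15*e15 + 59/5*e23 + 19/4*e24 - 43/3*e25 - 44/5*e34 + 212/15*e35 - 5*e45
Answer: -14173/3930*e1 - 8980/1179*e2 + 26804/5895*e3 - 1513/393*e4 + 4244/1179*e5


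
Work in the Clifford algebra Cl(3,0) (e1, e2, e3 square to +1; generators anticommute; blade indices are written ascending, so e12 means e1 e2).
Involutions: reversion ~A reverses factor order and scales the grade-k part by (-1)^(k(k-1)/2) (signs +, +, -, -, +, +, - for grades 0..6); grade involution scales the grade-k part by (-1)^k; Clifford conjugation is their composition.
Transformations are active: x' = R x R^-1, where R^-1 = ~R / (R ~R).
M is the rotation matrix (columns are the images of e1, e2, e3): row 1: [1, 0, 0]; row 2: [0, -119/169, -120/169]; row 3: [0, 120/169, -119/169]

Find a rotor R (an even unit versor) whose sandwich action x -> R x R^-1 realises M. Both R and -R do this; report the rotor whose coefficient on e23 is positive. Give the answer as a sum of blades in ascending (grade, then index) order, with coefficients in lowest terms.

Method: write R = a + b12*e12 + b13*e13 + b23*e23 with a^2 + b12^2 + b13^2 + b23^2 = 1 (so R^-1 = ~R). Expanding the columns R e_j ~R gives tr M = 4a^2 - 1 and, from the antisymmetric part, M21 - M12 = -4a*b12, M13 - M31 = 4a*b13, M32 - M23 = -4a*b23.
Here tr M = -69/169, so a^2 = (1 + tr M)/4 = 25/169 and a = ±5/13. Taking a = 5/13: M21 - M12 = 0, M13 - M31 = 0, M32 - M23 = 240/169, giving b12 = 0, b13 = 0, b23 = -12/13, i.e. R = 5/13 - 12/13*e23.
Its e23 coefficient is negative, so report the other preimage -R.
Answer: -5/13 + 12/13*e23. Note: both R and -R realise this M (trace -69/169); the covering map identifies them, and the e23-coefficient sign is the tie-breaker.


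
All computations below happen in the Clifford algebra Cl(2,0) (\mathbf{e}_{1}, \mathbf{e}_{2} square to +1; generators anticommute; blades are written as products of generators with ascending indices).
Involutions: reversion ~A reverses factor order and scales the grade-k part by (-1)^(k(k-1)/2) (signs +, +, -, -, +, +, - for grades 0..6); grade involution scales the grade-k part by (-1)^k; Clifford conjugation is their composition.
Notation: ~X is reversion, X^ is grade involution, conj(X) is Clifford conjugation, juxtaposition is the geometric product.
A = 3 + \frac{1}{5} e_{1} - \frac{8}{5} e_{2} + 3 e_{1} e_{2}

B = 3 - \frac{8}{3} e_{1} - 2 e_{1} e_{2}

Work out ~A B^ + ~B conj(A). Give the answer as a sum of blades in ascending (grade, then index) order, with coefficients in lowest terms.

first term: \frac{53}{15} + \frac{27}{5} e_{1} + \frac{14}{5} e_{2} - \frac{161}{15} e_{1} e_{2}
second term: \frac{233}{15} - \frac{27}{5} e_{1} + \frac{66}{5} e_{2} - \frac{109}{15} e_{1} e_{2}
Answer: \frac{286}{15} + 16 e_{2} - 18 e_{1} e_{2}


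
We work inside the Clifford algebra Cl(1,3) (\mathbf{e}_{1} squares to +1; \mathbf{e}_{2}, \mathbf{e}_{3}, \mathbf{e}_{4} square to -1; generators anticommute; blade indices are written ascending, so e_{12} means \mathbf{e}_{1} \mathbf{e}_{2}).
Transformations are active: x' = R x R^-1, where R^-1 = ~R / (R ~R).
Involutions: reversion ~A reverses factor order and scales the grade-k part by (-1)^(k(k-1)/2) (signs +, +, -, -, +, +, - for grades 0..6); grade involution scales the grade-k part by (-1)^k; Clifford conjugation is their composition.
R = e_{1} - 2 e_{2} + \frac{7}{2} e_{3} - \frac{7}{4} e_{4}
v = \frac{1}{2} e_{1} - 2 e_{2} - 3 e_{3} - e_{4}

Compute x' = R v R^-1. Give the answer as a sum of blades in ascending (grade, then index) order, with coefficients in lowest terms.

~R = e_{1} - 2 e_{2} + \frac{7}{2} e_{3} - \frac{7}{4} e_{4}, and R ~R = -\frac{293}{16}, so R^-1 = ~R / (-\frac{293}{16}).
R v = \frac{21}{4} - e_{12} - \frac{19}{4} e_{13} - \frac{1}{8} e_{14} + 13 e_{23} - \frac{3}{2} e_{24} - \frac{35}{4} e_{34}
Answer: -\frac{629}{586} e_{1} + \frac{922}{293} e_{2} + \frac{291}{293} e_{3} + \frac{587}{293} e_{4}


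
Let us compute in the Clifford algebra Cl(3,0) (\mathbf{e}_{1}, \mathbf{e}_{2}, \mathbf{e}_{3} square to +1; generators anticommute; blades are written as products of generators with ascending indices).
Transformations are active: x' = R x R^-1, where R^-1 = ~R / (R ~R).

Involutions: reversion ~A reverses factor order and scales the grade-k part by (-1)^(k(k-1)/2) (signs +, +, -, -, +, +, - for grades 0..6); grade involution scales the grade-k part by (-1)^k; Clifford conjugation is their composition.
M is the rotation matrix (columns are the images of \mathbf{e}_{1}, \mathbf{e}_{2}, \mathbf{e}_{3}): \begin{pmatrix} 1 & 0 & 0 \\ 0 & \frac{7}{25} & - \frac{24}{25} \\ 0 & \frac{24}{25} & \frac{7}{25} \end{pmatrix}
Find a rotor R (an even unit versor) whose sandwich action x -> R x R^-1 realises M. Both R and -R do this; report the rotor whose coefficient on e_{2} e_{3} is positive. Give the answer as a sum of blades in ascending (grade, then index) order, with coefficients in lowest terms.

Method: write R = a + b12*e_{1} e_{2} + b13*e_{1} e_{3} + b23*e_{2} e_{3} with a^2 + b12^2 + b13^2 + b23^2 = 1 (so R^-1 = ~R). Expanding the columns R e_j ~R gives tr M = 4a^2 - 1 and, from the antisymmetric part, M21 - M12 = -4a*b12, M13 - M31 = 4a*b13, M32 - M23 = -4a*b23.
Here tr M = \frac{39}{25}, so a^2 = (1 + tr M)/4 = \frac{16}{25} and a = ±\frac{4}{5}. Taking a = \frac{4}{5}: M21 - M12 = 0, M13 - M31 = 0, M32 - M23 = \frac{48}{25}, giving b12 = 0, b13 = 0, b23 = -\frac{3}{5}, i.e. R = \frac{4}{5} - \frac{3}{5} e_{2} e_{3}.
Its e_{2} e_{3} coefficient is negative, so report the other preimage -R.
Answer: -\frac{4}{5} + \frac{3}{5} e_{2} e_{3}. Why the constraint matters: R and -R act identically through the sandwich — M has trace \frac{39}{25} either way — so only the sign condition on e_{2} e_{3} picks one of the two preimages.


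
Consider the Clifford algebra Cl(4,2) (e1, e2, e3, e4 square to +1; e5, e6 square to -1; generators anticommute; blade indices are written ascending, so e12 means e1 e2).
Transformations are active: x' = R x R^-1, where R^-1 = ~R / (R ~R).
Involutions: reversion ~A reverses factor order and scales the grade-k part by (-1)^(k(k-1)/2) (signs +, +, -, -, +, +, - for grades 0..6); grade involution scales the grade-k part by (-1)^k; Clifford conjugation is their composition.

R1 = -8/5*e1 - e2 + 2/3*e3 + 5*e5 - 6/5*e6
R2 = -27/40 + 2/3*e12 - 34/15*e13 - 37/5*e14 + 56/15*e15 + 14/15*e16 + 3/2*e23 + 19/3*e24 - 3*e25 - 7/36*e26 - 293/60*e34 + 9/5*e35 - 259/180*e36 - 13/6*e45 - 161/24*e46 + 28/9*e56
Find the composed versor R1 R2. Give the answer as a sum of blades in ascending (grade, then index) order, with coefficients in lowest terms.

Distribute over the terms of R1 (each basis-blade product reordered to ascending indices, repeated generators contracted through their squares):
(-8/5*e1) R2 = 27/25*e1 - 16/15*e2 + 272/75*e3 + 296/25*e4 - 448/75*e5 - 112/75*e6 - 12/5*e123 - 152/15*e124 + 24/5*e125 + 14/45*e126 + 586/75*e134 - 72/25*e135 + 518/225*e136 + 52/15*e145 + 161/15*e146 - 224/45*e156
(-e2) R2 = 2/3*e1 + 27/40*e2 - 3/2*e3 - 19/3*e4 + 3*e5 + 7/36*e6 - 34/15*e123 - 37/5*e124 + 56/15*e125 + 14/15*e126 + 293/60*e234 - 9/5*e235 + 259/180*e236 + 13/6*e245 + 161/24*e246 - 28/9*e256
(2/3*e3) R2 = 68/45*e1 - e2 - 9/20*e3 - 293/90*e4 + 6/5*e5 - 259/270*e6 + 4/9*e123 + 74/15*e134 - 112/45*e135 - 28/45*e136 - 38/9*e234 + 2*e235 + 7/54*e236 - 13/9*e345 - 161/36*e346 + 56/27*e356
(5*e5) R2 = 56/3*e1 - 15*e2 + 9*e3 - 65/6*e4 - 27/8*e5 - 140/9*e6 + 10/3*e125 - 34/3*e135 - 37*e145 - 14/3*e156 + 15/2*e235 + 95/3*e245 + 35/36*e256 - 293/12*e345 + 259/36*e356 + 805/24*e456
(-6/5*e6) R2 = -28/25*e1 + 7/30*e2 + 259/150*e3 + 161/20*e4 - 56/15*e5 + 81/100*e6 - 4/5*e126 + 68/25*e136 + 222/25*e146 - 112/25*e156 - 9/5*e236 - 38/5*e246 + 18/5*e256 + 293/50*e346 - 54/25*e356 + 13/5*e456
Summing the partial products and collecting blades:
Answer: 4681/225*e1 - 1939/120*e2 + 3721/300*e3 - 479/900*e4 - 5329/600*e5 - 4591/270*e6 - 38/9*e123 - 263/15*e124 + 178/15*e125 + 4/9*e126 + 956/75*e134 - 3758/225*e135 + 22/5*e136 - 503/15*e145 + 1471/75*e146 - 3178/225*e156 + 119/180*e234 + 77/10*e235 - 25/108*e236 + 203/6*e245 - 107/120*e246 + 263/180*e256 - 931/36*e345 + 1249/900*e346 + 19193/2700*e356 + 4337/120*e456


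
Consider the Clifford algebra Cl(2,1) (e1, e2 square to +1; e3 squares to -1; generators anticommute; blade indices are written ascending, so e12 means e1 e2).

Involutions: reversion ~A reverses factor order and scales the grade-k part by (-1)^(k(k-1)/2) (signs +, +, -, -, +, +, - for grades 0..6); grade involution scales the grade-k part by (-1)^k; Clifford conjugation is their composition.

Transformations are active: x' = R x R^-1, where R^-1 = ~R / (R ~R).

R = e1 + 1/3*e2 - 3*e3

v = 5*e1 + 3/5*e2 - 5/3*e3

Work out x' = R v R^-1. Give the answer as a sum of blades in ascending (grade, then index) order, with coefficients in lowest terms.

~R = e1 + 1/3*e2 - 3*e3, and R ~R = -71/9, so R^-1 = ~R / (-71/9).
R v = 1/5 - 16/15*e12 + 40/3*e13 + 56/45*e23
Answer: -1793/355*e1 - 219/355*e2 + 1937/1065*e3


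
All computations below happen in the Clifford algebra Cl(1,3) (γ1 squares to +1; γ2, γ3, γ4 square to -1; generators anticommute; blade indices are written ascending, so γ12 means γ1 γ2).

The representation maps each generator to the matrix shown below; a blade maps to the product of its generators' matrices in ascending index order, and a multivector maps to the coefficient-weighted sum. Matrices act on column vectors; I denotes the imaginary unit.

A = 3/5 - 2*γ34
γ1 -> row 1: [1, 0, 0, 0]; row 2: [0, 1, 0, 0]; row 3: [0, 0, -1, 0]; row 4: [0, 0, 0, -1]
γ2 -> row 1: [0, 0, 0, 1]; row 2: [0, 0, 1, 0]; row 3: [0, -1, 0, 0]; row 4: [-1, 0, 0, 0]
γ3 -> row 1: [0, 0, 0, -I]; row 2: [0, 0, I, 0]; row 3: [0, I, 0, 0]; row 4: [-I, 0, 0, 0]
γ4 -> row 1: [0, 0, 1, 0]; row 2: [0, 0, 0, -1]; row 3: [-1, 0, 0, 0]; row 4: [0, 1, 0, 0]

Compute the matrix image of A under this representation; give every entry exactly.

Bivector images (products of the table entries): rho(γ34) = rho(γ3)rho(γ4) = row 1: [0, -I, 0, 0]; row 2: [-I, 0, 0, 0]; row 3: [0, 0, 0, -I]; row 4: [0, 0, -I, 0].
M = (3/5)*1 + (-2)*rho(γ34), summed entrywise (1 is the identity matrix):
Answer: row 1: [3/5, 2*I, 0, 0]; row 2: [2*I, 3/5, 0, 0]; row 3: [0, 0, 3/5, 2*I]; row 4: [0, 0, 2*I, 3/5]


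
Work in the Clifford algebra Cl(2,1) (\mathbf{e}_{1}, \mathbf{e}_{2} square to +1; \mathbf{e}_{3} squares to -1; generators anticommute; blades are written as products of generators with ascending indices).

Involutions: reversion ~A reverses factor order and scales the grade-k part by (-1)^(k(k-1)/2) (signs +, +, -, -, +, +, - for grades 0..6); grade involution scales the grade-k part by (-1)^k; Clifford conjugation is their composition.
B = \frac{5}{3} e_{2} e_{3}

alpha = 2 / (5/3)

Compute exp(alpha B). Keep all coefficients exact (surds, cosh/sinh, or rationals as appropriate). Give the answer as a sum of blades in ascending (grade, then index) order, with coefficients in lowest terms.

B^2 = (\frac{5}{3})^2*(e_{2} e_{3})^2 = \frac{25}{9}*(+1) = \frac{25}{9} (a basis 2-blade squares to minus the product of its generators' squares).
B^2 = \frac{25}{9} — the series telescopes hyperbolically here: l = \frac{5}{3}, alpha*l = 2, so exp(alpha B) = cosh(2) + (sinh(2)/(\frac{5}{3}))*B = \cosh{\left(2 \right)} + (\frac{3 \sinh{\left(2 \right)}}{5})*B.
Answer: \cosh{\left(2 \right)} + \sinh{\left(2 \right)} e_{2} e_{3}


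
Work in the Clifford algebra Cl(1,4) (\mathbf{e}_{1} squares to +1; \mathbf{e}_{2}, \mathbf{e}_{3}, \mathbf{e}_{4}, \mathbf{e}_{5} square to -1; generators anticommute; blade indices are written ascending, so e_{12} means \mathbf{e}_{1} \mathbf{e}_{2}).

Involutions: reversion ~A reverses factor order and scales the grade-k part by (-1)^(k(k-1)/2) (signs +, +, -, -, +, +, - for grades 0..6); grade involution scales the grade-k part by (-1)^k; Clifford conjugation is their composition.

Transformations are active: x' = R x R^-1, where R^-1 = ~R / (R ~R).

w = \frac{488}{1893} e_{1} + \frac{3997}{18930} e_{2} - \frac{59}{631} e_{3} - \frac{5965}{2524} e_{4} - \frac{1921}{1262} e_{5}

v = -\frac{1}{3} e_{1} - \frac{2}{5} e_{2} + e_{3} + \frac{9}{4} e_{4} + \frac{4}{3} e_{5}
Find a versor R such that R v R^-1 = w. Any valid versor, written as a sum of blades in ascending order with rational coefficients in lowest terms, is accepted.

A norm check does it: q(v) = q(w) = -\frac{9467}{1200}, hence R = v + w = -\frac{143}{1893} e_{1} - \frac{715}{3786} e_{2} + \frac{572}{631} e_{3} - \frac{143}{1262} e_{4} - \frac{715}{3786} e_{5} realises the map — parallel part kept, (v - w)/2 negated, v carried to w.
Answer: -\frac{143}{1893} e_{1} - \frac{715}{3786} e_{2} + \frac{572}{631} e_{3} - \frac{143}{1262} e_{4} - \frac{715}{3786} e_{5}


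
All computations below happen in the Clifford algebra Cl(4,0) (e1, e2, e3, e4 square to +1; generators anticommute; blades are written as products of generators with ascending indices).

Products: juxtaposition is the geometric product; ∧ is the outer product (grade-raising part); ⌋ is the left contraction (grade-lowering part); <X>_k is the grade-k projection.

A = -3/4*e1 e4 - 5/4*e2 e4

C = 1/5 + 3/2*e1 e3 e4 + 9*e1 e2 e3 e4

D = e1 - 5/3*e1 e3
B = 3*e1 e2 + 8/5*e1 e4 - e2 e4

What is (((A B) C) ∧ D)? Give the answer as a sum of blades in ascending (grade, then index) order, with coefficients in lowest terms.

step 1: -1/20 - 11/4*e1 e2 + 15/4*e1 e4 - 9/4*e2 e4
step 2: -1/100 + 45/8*e3 - 11/20*e1 e2 - 81/4*e1 e3 + 3/4*e1 e4 - 135/4*e2 e3 - 9/20*e2 e4 + 99/4*e3 e4 + 27/8*e1 e2 e3 - 3/40*e1 e3 e4 + 33/8*e2 e3 e4 - 9/20*e1 e2 e3 e4
step 3: -1/100*e1 - 673/120*e1 e3 - 135/4*e1 e2 e3 - 9/20*e1 e2 e4 + 99/4*e1 e3 e4 - 39/8*e1 e2 e3 e4
Answer: -1/100*e1 - 673/120*e1 e3 - 135/4*e1 e2 e3 - 9/20*e1 e2 e4 + 99/4*e1 e3 e4 - 39/8*e1 e2 e3 e4


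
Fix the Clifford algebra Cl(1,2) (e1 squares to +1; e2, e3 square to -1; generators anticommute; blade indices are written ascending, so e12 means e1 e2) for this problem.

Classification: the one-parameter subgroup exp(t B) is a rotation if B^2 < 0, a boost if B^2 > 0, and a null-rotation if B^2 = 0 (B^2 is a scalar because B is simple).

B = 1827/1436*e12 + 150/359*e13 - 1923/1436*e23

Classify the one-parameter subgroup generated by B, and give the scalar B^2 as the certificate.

B^2 term by term: the squares give (1827/1436)^2*(e12)^2 + (150/359)^2*(e13)^2 + (-1923/1436)^2*(e23)^2 = 3337929/2062096*(+1) + 22500/128881*(+1) + 3697929/2062096*(-1) = 0 (each basis 2-blade squares to minus the product of its generators' squares); cross terms between blades sharing an index anticommute and cancel. So B^2 = 0.
Answer: null-rotation, certificate B^2 = 0. No conjugation can change B^2 = 0; the sign gives the class.


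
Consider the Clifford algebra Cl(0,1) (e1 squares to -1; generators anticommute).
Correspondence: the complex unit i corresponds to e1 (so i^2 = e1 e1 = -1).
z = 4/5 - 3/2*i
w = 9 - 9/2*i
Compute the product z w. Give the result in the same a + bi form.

In blades: z = 4/5 - 3/2*e1, w = 9 - 9/2*e1.
Distribute z over w term by term (generator squares from the signature, products reordered to ascending indices): (4/5)*w = 36/5 - 18/5*e1; (-3/2*e1)*w = -27/4 - 27/2*e1.
Sum: 9/20 - 171/10*e1; translating back through the correspondence:
Answer: 9/20 - 171/10*i


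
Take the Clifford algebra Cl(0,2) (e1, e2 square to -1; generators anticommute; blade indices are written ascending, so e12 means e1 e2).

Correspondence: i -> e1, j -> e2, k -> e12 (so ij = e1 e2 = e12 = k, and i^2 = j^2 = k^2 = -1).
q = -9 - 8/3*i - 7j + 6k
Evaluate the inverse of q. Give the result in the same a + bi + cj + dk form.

In blades: q = -9 - 8/3*e1 - 7*e2 + 6*e12.
With qbar = -9 + 8/3*e1 + 7*e2 - 6*e12 (scalar fixed, mapped units negated), q qbar = 1558/9 (the sum of squared coefficients), so q^-1 = qbar / (1558/9) = -81/1558 + 12/779*e1 + 63/1558*e2 - 27/779*e12; translating back:
Answer: -81/1558 + 12/779*i + 63/1558*j - 27/779*k


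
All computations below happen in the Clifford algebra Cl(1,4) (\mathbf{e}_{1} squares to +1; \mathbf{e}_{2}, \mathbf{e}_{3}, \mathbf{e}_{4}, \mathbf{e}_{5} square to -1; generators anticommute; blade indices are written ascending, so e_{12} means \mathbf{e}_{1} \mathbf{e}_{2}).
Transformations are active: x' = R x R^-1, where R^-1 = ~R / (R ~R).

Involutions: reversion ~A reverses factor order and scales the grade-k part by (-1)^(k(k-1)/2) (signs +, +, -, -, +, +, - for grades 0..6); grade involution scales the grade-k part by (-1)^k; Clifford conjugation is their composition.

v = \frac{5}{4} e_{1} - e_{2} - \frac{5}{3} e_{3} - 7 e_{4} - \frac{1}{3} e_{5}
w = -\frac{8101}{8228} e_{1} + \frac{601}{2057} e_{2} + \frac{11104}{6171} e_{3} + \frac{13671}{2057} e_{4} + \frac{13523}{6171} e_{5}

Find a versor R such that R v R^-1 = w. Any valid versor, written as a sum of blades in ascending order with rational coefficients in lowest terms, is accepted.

Take R = v + w = \frac{546}{2057} e_{1} - \frac{1456}{2057} e_{2} + \frac{273}{2057} e_{3} - \frac{728}{2057} e_{4} + \frac{3822}{2057} e_{5}. Because q(v) = q(w) = -\frac{7391}{144}, conjugation by R sends v exactly to w.
Answer: \frac{546}{2057} e_{1} - \frac{1456}{2057} e_{2} + \frac{273}{2057} e_{3} - \frac{728}{2057} e_{4} + \frac{3822}{2057} e_{5}
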